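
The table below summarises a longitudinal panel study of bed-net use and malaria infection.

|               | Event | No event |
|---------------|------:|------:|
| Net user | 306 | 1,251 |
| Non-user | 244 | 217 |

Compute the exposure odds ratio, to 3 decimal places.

Cells: a = 306, b = 1251, c = 244, d = 217.
OR = (a·d)/(b·c) = (306 × 217) / (1251 × 244) = 66402 / 305244 = 0.21754
Exposure is associated with lower odds of malaria infection (OR = 0.22 < 1).

0.218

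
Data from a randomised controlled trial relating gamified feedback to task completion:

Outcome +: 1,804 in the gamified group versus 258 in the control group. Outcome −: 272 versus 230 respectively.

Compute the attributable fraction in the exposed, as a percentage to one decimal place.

39.2

From the description: a = 1804, b = 272, c = 258, d = 230.
Risk in exposed = 1804/2076 = 0.86898; risk in unexposed = 258/488 = 0.52869.
RR = 0.86898/0.52869 = 1.64365
AR% = (RR − 1)/RR × 100 = (1.64365 − 1)/1.64365 × 100 = 39.1598%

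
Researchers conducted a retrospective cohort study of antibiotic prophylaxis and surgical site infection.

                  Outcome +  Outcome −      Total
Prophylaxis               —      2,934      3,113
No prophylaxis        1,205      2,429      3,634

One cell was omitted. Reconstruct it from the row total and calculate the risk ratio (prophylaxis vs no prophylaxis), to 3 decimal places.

0.173

The missing cell is in the exposed row: 3113 − 2934 = 179.
So a = 179, b = 2934, c = 1205, d = 2429.
RR = [a/(a+b)] / [c/(c+d)] = (179/3113) / (1205/3634) = 0.05750/0.33159 = 0.17341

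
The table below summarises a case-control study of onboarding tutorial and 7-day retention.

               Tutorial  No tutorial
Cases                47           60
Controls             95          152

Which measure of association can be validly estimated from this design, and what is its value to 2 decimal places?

Reading the table with exposure as columns: a = 47 (Tutorial, case), b = 95 (Tutorial, non-case), c = 60 (No tutorial, case), d = 152.
This is a case-control study: participants were sampled on outcome status, so risks in the source population cannot be estimated directly — relative risk is not valid here. The odds ratio is the appropriate measure.
OR = (a·d)/(b·c) = (47 × 152) / (95 × 60) = 7144 / 5700 = 1.25333

1.25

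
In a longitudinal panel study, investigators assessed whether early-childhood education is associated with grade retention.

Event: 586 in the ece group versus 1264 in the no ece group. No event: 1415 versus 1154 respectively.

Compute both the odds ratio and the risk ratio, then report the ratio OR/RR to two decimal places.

From the description: a = 586, b = 1415, c = 1264, d = 1154.
OR = (586·1154)/(1415·1264) = 676244/1788560 = 0.37809
Risk in exposed = 586/2001 = 0.29285; risk in unexposed = 1264/2418 = 0.52275; RR = 0.56022
OR/RR = 0.37809 / 0.56022 = 0.67490
The outcome is not rare, so the OR lies further from 1 than the RR.

0.67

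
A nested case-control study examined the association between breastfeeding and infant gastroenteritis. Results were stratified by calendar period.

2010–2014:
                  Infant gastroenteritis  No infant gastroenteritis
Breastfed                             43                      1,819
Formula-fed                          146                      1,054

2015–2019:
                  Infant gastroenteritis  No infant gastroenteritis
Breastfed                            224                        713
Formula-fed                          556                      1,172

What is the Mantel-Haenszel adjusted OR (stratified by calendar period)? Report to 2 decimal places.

0.48

OR_MH = Σ(aᵢdᵢ/nᵢ) / Σ(bᵢcᵢ/nᵢ), where nᵢ is the stratum total.
Stratum 1 (2010–2014): n = 3062; a·d/n = 43·1054/3062 = 14.8014; b·c/n = 1819·146/3062 = 86.7322
Stratum 2 (2015–2019): n = 2665; a·d/n = 224·1172/2665 = 98.5096; b·c/n = 713·556/2665 = 148.7535
OR_MH = (14.8014 + 98.5096) / (86.7322 + 148.7535) = 113.3110 / 235.4857 = 0.48118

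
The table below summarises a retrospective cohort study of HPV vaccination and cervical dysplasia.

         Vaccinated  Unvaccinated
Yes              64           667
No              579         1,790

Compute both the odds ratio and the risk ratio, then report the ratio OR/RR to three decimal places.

0.809

Reading the table with exposure as columns: a = 64 (Vaccinated, case), b = 579 (Vaccinated, non-case), c = 667 (Unvaccinated, case), d = 1790.
OR = (64·1790)/(579·667) = 114560/386193 = 0.29664
Risk in exposed = 64/643 = 0.09953; risk in unexposed = 667/2457 = 0.27147; RR = 0.36665
OR/RR = 0.29664 / 0.36665 = 0.80906
The outcome is not rare, so the OR lies further from 1 than the RR.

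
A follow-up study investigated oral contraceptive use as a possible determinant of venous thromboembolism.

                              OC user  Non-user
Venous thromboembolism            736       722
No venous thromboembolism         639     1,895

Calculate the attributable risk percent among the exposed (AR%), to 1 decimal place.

48.5

Reading the table with exposure as columns: a = 736 (OC user, case), b = 639 (OC user, non-case), c = 722 (Non-user, case), d = 1895.
Risk in exposed = 736/1375 = 0.53527; risk in unexposed = 722/2617 = 0.27589.
RR = 0.53527/0.27589 = 1.94018
AR% = (RR − 1)/RR × 100 = (1.94018 − 1)/1.94018 × 100 = 48.4583%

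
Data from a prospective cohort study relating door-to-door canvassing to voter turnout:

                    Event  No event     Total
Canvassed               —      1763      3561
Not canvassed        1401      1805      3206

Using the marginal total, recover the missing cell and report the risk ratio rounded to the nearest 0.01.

1.16

The missing cell is in the exposed row: 3561 − 1763 = 1798.
So a = 1798, b = 1763, c = 1401, d = 1805.
RR = [a/(a+b)] / [c/(c+d)] = (1798/3561) / (1401/3206) = 0.50491/0.43699 = 1.15543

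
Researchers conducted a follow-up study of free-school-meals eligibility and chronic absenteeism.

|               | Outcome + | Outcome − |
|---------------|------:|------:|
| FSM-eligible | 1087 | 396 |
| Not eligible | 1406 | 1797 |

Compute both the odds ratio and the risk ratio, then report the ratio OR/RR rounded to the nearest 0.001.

2.101

Cells: a = 1087, b = 396, c = 1406, d = 1797.
OR = (1087·1797)/(396·1406) = 1953339/556776 = 3.50830
Risk in exposed = 1087/1483 = 0.73297; risk in unexposed = 1406/3203 = 0.43896; RR = 1.66978
OR/RR = 3.50830 / 1.66978 = 2.10105
The outcome is not rare, so the OR lies further from 1 than the RR.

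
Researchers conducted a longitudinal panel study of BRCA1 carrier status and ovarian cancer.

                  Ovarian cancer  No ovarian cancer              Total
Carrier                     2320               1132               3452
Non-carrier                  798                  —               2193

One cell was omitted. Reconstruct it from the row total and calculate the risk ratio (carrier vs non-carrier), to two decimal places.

The missing cell is in the unexposed row: 2193 − 798 = 1395.
So a = 2320, b = 1132, c = 798, d = 1395.
RR = [a/(a+b)] / [c/(c+d)] = (2320/3452) / (798/2193) = 0.67207/0.36389 = 1.84694

1.85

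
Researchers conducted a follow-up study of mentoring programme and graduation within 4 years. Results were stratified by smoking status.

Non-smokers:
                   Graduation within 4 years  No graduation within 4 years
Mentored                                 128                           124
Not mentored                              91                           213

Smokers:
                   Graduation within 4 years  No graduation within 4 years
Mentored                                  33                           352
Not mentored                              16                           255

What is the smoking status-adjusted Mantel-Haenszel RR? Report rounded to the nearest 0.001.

RR_MH = Σ(aᵢ·n₀ᵢ/nᵢ) / Σ(cᵢ·n₁ᵢ/nᵢ), with n₁ᵢ = aᵢ+bᵢ (exposed), n₀ᵢ = cᵢ+dᵢ (unexposed), nᵢ = n₁ᵢ+n₀ᵢ.
Stratum 1 (Non-smokers): n₁ = 252, n₀ = 304, n = 556; a·n₀/n = 128·304/556 = 69.9856; c·n₁/n = 91·252/556 = 41.2446
Stratum 2 (Smokers): n₁ = 385, n₀ = 271, n = 656; a·n₀/n = 33·271/656 = 13.6326; c·n₁/n = 16·385/656 = 9.3902
RR_MH = (69.9856 + 13.6326) / (41.2446 + 9.3902) = 83.6182 / 50.6348 = 1.65140

1.651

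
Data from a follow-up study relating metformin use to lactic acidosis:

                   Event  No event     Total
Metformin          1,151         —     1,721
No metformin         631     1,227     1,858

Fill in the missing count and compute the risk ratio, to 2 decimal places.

1.97

The missing cell is in the exposed row: 1721 − 1151 = 570.
So a = 1151, b = 570, c = 631, d = 1227.
RR = [a/(a+b)] / [c/(c+d)] = (1151/1721) / (631/1858) = 0.66880/0.33961 = 1.96930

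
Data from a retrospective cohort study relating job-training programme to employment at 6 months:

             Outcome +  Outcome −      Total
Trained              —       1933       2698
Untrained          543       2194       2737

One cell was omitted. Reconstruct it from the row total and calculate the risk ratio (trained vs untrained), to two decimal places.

The missing cell is in the exposed row: 2698 − 1933 = 765.
So a = 765, b = 1933, c = 543, d = 2194.
RR = [a/(a+b)] / [c/(c+d)] = (765/2698) / (543/2737) = 0.28354/0.19839 = 1.42920

1.43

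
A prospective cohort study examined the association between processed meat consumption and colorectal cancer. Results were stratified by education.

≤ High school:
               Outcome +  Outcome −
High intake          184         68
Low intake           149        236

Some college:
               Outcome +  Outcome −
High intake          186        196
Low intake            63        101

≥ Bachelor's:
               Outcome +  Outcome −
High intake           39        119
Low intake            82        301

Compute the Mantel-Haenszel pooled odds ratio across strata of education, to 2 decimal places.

OR_MH = Σ(aᵢdᵢ/nᵢ) / Σ(bᵢcᵢ/nᵢ), where nᵢ is the stratum total.
Stratum 1 (≤ High school): n = 637; a·d/n = 184·236/637 = 68.1695; b·c/n = 68·149/637 = 15.9058
Stratum 2 (Some college): n = 546; a·d/n = 186·101/546 = 34.4066; b·c/n = 196·63/546 = 22.6154
Stratum 3 (≥ Bachelor's): n = 541; a·d/n = 39·301/541 = 21.6987; b·c/n = 119·82/541 = 18.0370
OR_MH = (68.1695 + 34.4066 + 21.6987) / (15.9058 + 22.6154 + 18.0370) = 124.2748 / 56.5582 = 2.19729

2.20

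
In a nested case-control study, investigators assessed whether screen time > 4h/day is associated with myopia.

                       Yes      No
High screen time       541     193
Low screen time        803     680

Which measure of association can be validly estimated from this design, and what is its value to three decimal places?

Cells: a = 541, b = 193, c = 803, d = 680.
This is a nested case-control study: participants were sampled on outcome status, so risks in the source population cannot be estimated directly — relative risk is not valid here. The odds ratio is the appropriate measure.
OR = (a·d)/(b·c) = (541 × 680) / (193 × 803) = 367880 / 154979 = 2.37374

2.374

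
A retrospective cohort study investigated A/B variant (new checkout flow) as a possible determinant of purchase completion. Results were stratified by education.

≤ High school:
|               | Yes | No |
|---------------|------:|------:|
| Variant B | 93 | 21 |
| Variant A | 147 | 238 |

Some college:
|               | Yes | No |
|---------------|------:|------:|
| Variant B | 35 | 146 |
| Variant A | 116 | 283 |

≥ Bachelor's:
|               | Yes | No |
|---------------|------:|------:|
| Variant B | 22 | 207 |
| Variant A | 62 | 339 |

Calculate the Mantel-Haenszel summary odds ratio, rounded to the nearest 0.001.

1.314

OR_MH = Σ(aᵢdᵢ/nᵢ) / Σ(bᵢcᵢ/nᵢ), where nᵢ is the stratum total.
Stratum 1 (≤ High school): n = 499; a·d/n = 93·238/499 = 44.3567; b·c/n = 21·147/499 = 6.1864
Stratum 2 (Some college): n = 580; a·d/n = 35·283/580 = 17.0776; b·c/n = 146·116/580 = 29.2000
Stratum 3 (≥ Bachelor's): n = 630; a·d/n = 22·339/630 = 11.8381; b·c/n = 207·62/630 = 20.3714
OR_MH = (44.3567 + 17.0776 + 11.8381) / (6.1864 + 29.2000 + 20.3714) = 73.2724 / 55.7578 = 1.31412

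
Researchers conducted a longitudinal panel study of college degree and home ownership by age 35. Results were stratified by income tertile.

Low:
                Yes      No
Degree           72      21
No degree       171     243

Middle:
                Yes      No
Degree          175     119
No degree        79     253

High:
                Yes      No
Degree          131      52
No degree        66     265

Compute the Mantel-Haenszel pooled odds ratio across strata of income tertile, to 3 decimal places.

6.004

OR_MH = Σ(aᵢdᵢ/nᵢ) / Σ(bᵢcᵢ/nᵢ), where nᵢ is the stratum total.
Stratum 1 (Low): n = 507; a·d/n = 72·243/507 = 34.5089; b·c/n = 21·171/507 = 7.0828
Stratum 2 (Middle): n = 626; a·d/n = 175·253/626 = 70.7268; b·c/n = 119·79/626 = 15.0176
Stratum 3 (High): n = 514; a·d/n = 131·265/514 = 67.5389; b·c/n = 52·66/514 = 6.6770
OR_MH = (34.5089 + 70.7268 + 67.5389) / (7.0828 + 15.0176 + 6.6770) = 172.7746 / 28.7775 = 6.00382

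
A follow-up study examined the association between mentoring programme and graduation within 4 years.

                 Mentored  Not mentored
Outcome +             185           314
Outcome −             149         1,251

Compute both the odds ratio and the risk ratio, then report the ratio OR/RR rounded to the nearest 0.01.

1.79

Reading the table with exposure as columns: a = 185 (Mentored, case), b = 149 (Mentored, non-case), c = 314 (Not mentored, case), d = 1251.
OR = (185·1251)/(149·314) = 231435/46786 = 4.94667
Risk in exposed = 185/334 = 0.55389; risk in unexposed = 314/1565 = 0.20064; RR = 2.76064
OR/RR = 4.94667 / 2.76064 = 1.79186
The outcome is not rare, so the OR lies further from 1 than the RR.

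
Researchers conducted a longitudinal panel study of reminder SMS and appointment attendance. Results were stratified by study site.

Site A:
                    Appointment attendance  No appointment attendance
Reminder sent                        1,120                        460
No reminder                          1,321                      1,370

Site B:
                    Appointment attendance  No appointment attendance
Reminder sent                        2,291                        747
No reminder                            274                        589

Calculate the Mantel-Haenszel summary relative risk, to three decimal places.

1.727

RR_MH = Σ(aᵢ·n₀ᵢ/nᵢ) / Σ(cᵢ·n₁ᵢ/nᵢ), with n₁ᵢ = aᵢ+bᵢ (exposed), n₀ᵢ = cᵢ+dᵢ (unexposed), nᵢ = n₁ᵢ+n₀ᵢ.
Stratum 1 (Site A): n₁ = 1580, n₀ = 2691, n = 4271; a·n₀/n = 1120·2691/4271 = 705.6708; c·n₁/n = 1321·1580/4271 = 488.6865
Stratum 2 (Site B): n₁ = 3038, n₀ = 863, n = 3901; a·n₀/n = 2291·863/3901 = 506.8272; c·n₁/n = 274·3038/3901 = 213.3843
RR_MH = (705.6708 + 506.8272) / (488.6865 + 213.3843) = 1212.4980 / 702.0708 = 1.72703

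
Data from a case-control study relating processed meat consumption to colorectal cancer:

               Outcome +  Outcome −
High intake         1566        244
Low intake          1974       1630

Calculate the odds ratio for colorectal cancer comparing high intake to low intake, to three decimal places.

5.300

Cells: a = 1566, b = 244, c = 1974, d = 1630.
OR = (a·d)/(b·c) = (1566 × 1630) / (244 × 1974) = 2552580 / 481656 = 5.29959
The odds of colorectal cancer are about 5.30 times as high in the high intake group.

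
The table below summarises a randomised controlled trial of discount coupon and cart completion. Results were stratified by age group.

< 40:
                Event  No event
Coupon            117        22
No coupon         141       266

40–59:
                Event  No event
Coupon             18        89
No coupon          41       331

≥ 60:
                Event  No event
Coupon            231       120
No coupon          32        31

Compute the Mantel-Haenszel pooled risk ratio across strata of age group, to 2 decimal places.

1.89

RR_MH = Σ(aᵢ·n₀ᵢ/nᵢ) / Σ(cᵢ·n₁ᵢ/nᵢ), with n₁ᵢ = aᵢ+bᵢ (exposed), n₀ᵢ = cᵢ+dᵢ (unexposed), nᵢ = n₁ᵢ+n₀ᵢ.
Stratum 1 (< 40): n₁ = 139, n₀ = 407, n = 546; a·n₀/n = 117·407/546 = 87.2143; c·n₁/n = 141·139/546 = 35.8956
Stratum 2 (40–59): n₁ = 107, n₀ = 372, n = 479; a·n₀/n = 18·372/479 = 13.9791; c·n₁/n = 41·107/479 = 9.1587
Stratum 3 (≥ 60): n₁ = 351, n₀ = 63, n = 414; a·n₀/n = 231·63/414 = 35.1522; c·n₁/n = 32·351/414 = 27.1304
RR_MH = (87.2143 + 13.9791 + 35.1522) / (35.8956 + 9.1587 + 27.1304) = 136.3456 / 72.1847 = 1.88884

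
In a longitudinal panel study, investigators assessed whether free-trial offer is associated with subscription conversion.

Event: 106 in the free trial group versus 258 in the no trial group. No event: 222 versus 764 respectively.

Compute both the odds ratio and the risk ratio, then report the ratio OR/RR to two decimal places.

From the description: a = 106, b = 222, c = 258, d = 764.
OR = (106·764)/(222·258) = 80984/57276 = 1.41393
Risk in exposed = 106/328 = 0.32317; risk in unexposed = 258/1022 = 0.25245; RR = 1.28016
OR/RR = 1.41393 / 1.28016 = 1.10449
The outcome is not rare, so the OR lies further from 1 than the RR.

1.10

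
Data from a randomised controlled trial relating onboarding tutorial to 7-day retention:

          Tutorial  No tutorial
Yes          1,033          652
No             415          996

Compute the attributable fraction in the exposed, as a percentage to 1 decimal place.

44.5

Reading the table with exposure as columns: a = 1033 (Tutorial, case), b = 415 (Tutorial, non-case), c = 652 (No tutorial, case), d = 996.
Risk in exposed = 1033/1448 = 0.71340; risk in unexposed = 652/1648 = 0.39563.
RR = 0.71340/0.39563 = 1.80319
AR% = (RR − 1)/RR × 100 = (1.80319 − 1)/1.80319 × 100 = 44.5427%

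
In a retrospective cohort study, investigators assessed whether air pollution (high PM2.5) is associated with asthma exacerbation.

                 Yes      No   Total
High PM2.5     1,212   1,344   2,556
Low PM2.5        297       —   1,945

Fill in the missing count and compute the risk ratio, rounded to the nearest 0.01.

3.11

The missing cell is in the unexposed row: 1945 − 297 = 1648.
So a = 1212, b = 1344, c = 297, d = 1648.
RR = [a/(a+b)] / [c/(c+d)] = (1212/2556) / (297/1945) = 0.47418/0.15270 = 3.10531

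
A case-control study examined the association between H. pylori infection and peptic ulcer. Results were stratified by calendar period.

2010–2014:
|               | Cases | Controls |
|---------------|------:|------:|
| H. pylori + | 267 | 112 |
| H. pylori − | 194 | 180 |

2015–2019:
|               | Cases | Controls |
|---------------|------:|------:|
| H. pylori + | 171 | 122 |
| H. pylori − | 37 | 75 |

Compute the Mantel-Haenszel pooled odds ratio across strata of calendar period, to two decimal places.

OR_MH = Σ(aᵢdᵢ/nᵢ) / Σ(bᵢcᵢ/nᵢ), where nᵢ is the stratum total.
Stratum 1 (2010–2014): n = 753; a·d/n = 267·180/753 = 63.8247; b·c/n = 112·194/753 = 28.8552
Stratum 2 (2015–2019): n = 405; a·d/n = 171·75/405 = 31.6667; b·c/n = 122·37/405 = 11.1457
OR_MH = (63.8247 + 31.6667) / (28.8552 + 11.1457) = 95.4914 / 40.0009 = 2.38723

2.39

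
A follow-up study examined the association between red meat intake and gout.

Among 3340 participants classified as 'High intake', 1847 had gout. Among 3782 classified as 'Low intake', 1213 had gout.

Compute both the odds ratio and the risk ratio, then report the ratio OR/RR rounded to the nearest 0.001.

1.520

From the description: a = 1847, b = 1493, c = 1213, d = 2569.
OR = (1847·2569)/(1493·1213) = 4744943/1811009 = 2.62005
Risk in exposed = 1847/3340 = 0.55299; risk in unexposed = 1213/3782 = 0.32073; RR = 1.72417
OR/RR = 2.62005 / 1.72417 = 1.51960
The outcome is not rare, so the OR lies further from 1 than the RR.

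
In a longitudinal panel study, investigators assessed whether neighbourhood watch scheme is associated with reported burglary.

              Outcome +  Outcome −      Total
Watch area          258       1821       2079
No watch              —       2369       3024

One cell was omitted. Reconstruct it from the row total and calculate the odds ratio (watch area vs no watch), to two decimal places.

0.51

The missing cell is in the unexposed row: 3024 − 2369 = 655.
So a = 258, b = 1821, c = 655, d = 2369.
OR = (a·d)/(b·c) = (258 × 2369) / (1821 × 655) = 611202 / 1192755 = 0.51243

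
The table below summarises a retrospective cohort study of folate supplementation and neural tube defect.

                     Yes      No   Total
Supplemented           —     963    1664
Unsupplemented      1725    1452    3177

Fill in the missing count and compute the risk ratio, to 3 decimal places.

0.776

The missing cell is in the exposed row: 1664 − 963 = 701.
So a = 701, b = 963, c = 1725, d = 1452.
RR = [a/(a+b)] / [c/(c+d)] = (701/1664) / (1725/3177) = 0.42127/0.54297 = 0.77588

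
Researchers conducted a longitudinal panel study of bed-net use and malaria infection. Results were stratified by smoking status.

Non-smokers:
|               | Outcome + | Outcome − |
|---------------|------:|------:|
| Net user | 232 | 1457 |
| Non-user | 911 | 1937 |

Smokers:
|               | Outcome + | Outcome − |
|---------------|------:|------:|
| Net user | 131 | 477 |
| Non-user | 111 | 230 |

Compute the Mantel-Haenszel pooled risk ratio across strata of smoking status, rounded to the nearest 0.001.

0.470

RR_MH = Σ(aᵢ·n₀ᵢ/nᵢ) / Σ(cᵢ·n₁ᵢ/nᵢ), with n₁ᵢ = aᵢ+bᵢ (exposed), n₀ᵢ = cᵢ+dᵢ (unexposed), nᵢ = n₁ᵢ+n₀ᵢ.
Stratum 1 (Non-smokers): n₁ = 1689, n₀ = 2848, n = 4537; a·n₀/n = 232·2848/4537 = 145.6328; c·n₁/n = 911·1689/4537 = 339.1402
Stratum 2 (Smokers): n₁ = 608, n₀ = 341, n = 949; a·n₀/n = 131·341/949 = 47.0717; c·n₁/n = 111·608/949 = 71.1149
RR_MH = (145.6328 + 47.0717) / (339.1402 + 71.1149) = 192.7045 / 410.2550 = 0.46972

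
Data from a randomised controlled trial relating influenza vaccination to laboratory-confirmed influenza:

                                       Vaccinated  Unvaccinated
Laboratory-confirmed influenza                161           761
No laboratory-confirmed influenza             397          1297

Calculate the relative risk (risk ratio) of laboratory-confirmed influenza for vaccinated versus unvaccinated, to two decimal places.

0.78

Reading the table with exposure as columns: a = 161 (Vaccinated, case), b = 397 (Vaccinated, non-case), c = 761 (Unvaccinated, case), d = 1297.
Risk in exposed = 161/558 = 0.28853; risk in unexposed = 761/2058 = 0.36978.
RR = 0.28853 / 0.36978 = 0.78028
The risk is 22% lower among the exposed than among the unexposed.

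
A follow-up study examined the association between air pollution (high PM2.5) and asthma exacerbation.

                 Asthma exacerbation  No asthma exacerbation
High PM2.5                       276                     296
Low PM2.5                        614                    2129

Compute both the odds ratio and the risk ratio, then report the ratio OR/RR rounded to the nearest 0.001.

Cells: a = 276, b = 296, c = 614, d = 2129.
OR = (276·2129)/(296·614) = 587604/181744 = 3.23314
Risk in exposed = 276/572 = 0.48252; risk in unexposed = 614/2743 = 0.22384; RR = 2.15561
OR/RR = 3.23314 / 2.15561 = 1.49987
The outcome is not rare, so the OR lies further from 1 than the RR.

1.500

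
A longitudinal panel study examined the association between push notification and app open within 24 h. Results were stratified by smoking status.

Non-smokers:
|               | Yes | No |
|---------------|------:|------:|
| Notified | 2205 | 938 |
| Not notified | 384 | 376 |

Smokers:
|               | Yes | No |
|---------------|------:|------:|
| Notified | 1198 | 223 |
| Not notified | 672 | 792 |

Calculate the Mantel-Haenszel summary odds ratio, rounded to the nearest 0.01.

3.75

OR_MH = Σ(aᵢdᵢ/nᵢ) / Σ(bᵢcᵢ/nᵢ), where nᵢ is the stratum total.
Stratum 1 (Non-smokers): n = 3903; a·d/n = 2205·376/3903 = 212.4212; b·c/n = 938·384/3903 = 92.2859
Stratum 2 (Smokers): n = 2885; a·d/n = 1198·792/2885 = 328.8790; b·c/n = 223·672/2885 = 51.9432
OR_MH = (212.4212 + 328.8790) / (92.2859 + 51.9432) = 541.3002 / 144.2291 = 3.75306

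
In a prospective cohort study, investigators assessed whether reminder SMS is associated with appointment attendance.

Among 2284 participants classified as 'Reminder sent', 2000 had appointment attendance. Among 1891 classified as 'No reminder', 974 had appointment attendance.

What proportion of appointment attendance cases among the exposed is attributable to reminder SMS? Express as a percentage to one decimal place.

41.2

From the description: a = 2000, b = 284, c = 974, d = 917.
Risk in exposed = 2000/2284 = 0.87566; risk in unexposed = 974/1891 = 0.51507.
RR = 0.87566/0.51507 = 1.70007
AR% = (RR − 1)/RR × 100 = (1.70007 − 1)/1.70007 × 100 = 41.1788%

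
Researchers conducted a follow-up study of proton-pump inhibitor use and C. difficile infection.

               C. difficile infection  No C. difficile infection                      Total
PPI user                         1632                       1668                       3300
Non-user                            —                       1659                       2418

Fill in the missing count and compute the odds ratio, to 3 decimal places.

2.139

The missing cell is in the unexposed row: 2418 − 1659 = 759.
So a = 1632, b = 1668, c = 759, d = 1659.
OR = (a·d)/(b·c) = (1632 × 1659) / (1668 × 759) = 2707488 / 1266012 = 2.13860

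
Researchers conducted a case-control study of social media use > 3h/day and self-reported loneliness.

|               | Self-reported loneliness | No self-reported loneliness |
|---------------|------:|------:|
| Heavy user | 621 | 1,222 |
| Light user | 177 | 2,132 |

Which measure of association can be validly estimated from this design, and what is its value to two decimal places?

6.12

Cells: a = 621, b = 1222, c = 177, d = 2132.
This is a case-control study: participants were sampled on outcome status, so risks in the source population cannot be estimated directly — relative risk is not valid here. The odds ratio is the appropriate measure.
OR = (a·d)/(b·c) = (621 × 2132) / (1222 × 177) = 1323972 / 216294 = 6.12117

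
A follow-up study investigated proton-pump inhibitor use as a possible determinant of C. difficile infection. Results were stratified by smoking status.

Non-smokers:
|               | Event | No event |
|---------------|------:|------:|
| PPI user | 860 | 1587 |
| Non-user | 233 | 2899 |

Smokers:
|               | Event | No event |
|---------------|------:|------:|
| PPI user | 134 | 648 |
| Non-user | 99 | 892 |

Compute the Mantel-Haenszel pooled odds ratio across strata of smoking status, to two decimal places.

OR_MH = Σ(aᵢdᵢ/nᵢ) / Σ(bᵢcᵢ/nᵢ), where nᵢ is the stratum total.
Stratum 1 (Non-smokers): n = 5579; a·d/n = 860·2899/5579 = 446.8794; b·c/n = 1587·233/5579 = 66.2791
Stratum 2 (Smokers): n = 1773; a·d/n = 134·892/1773 = 67.4157; b·c/n = 648·99/1773 = 36.1827
OR_MH = (446.8794 + 67.4157) / (66.2791 + 36.1827) = 514.2950 / 102.4618 = 5.01938

5.02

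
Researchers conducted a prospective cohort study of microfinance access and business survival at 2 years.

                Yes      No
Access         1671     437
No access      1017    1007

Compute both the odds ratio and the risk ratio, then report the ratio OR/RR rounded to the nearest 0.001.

Cells: a = 1671, b = 437, c = 1017, d = 1007.
OR = (1671·1007)/(437·1017) = 1682697/444429 = 3.78620
Risk in exposed = 1671/2108 = 0.79269; risk in unexposed = 1017/2024 = 0.50247; RR = 1.57759
OR/RR = 3.78620 / 1.57759 = 2.39998
The outcome is not rare, so the OR lies further from 1 than the RR.

2.400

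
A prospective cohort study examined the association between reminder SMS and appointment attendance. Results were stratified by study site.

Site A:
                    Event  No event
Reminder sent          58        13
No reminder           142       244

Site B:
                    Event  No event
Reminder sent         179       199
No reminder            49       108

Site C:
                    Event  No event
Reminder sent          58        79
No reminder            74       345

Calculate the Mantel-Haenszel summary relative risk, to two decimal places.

1.94

RR_MH = Σ(aᵢ·n₀ᵢ/nᵢ) / Σ(cᵢ·n₁ᵢ/nᵢ), with n₁ᵢ = aᵢ+bᵢ (exposed), n₀ᵢ = cᵢ+dᵢ (unexposed), nᵢ = n₁ᵢ+n₀ᵢ.
Stratum 1 (Site A): n₁ = 71, n₀ = 386, n = 457; a·n₀/n = 58·386/457 = 48.9891; c·n₁/n = 142·71/457 = 22.0613
Stratum 2 (Site B): n₁ = 378, n₀ = 157, n = 535; a·n₀/n = 179·157/535 = 52.5290; c·n₁/n = 49·378/535 = 34.6206
Stratum 3 (Site C): n₁ = 137, n₀ = 419, n = 556; a·n₀/n = 58·419/556 = 43.7086; c·n₁/n = 74·137/556 = 18.2338
RR_MH = (48.9891 + 52.5290 + 43.7086) / (22.0613 + 34.6206 + 18.2338) = 145.2267 / 74.9156 = 1.93854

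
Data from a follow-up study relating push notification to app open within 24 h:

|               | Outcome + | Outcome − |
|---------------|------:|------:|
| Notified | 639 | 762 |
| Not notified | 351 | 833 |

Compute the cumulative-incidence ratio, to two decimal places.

Cells: a = 639, b = 762, c = 351, d = 833.
Risk in exposed = 639/1401 = 0.45610; risk in unexposed = 351/1184 = 0.29645.
RR = 0.45610 / 0.29645 = 1.53853
The risk among the exposed is 1.54 times that among the unexposed.

1.54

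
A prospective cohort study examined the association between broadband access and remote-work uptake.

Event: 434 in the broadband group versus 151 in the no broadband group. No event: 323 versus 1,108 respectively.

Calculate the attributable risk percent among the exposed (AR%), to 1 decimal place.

79.1

From the description: a = 434, b = 323, c = 151, d = 1108.
Risk in exposed = 434/757 = 0.57332; risk in unexposed = 151/1259 = 0.11994.
RR = 0.57332/0.11994 = 4.78016
AR% = (RR − 1)/RR × 100 = (4.78016 − 1)/4.78016 × 100 = 79.0802%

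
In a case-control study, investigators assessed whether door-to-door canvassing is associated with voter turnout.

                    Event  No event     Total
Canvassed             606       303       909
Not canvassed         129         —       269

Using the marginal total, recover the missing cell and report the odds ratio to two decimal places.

2.17

The missing cell is in the unexposed row: 269 − 129 = 140.
So a = 606, b = 303, c = 129, d = 140.
OR = (a·d)/(b·c) = (606 × 140) / (303 × 129) = 84840 / 39087 = 2.17054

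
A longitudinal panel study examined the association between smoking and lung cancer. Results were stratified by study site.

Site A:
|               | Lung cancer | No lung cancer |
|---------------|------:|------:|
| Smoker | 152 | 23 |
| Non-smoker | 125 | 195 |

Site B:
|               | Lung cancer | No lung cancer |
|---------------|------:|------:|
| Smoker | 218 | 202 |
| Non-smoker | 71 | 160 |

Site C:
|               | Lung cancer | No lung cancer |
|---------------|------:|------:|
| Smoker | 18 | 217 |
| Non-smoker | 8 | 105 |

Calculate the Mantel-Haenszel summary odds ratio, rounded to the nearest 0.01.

OR_MH = Σ(aᵢdᵢ/nᵢ) / Σ(bᵢcᵢ/nᵢ), where nᵢ is the stratum total.
Stratum 1 (Site A): n = 495; a·d/n = 152·195/495 = 59.8788; b·c/n = 23·125/495 = 5.8081
Stratum 2 (Site B): n = 651; a·d/n = 218·160/651 = 53.5791; b·c/n = 202·71/651 = 22.0307
Stratum 3 (Site C): n = 348; a·d/n = 18·105/348 = 5.4310; b·c/n = 217·8/348 = 4.9885
OR_MH = (59.8788 + 53.5791 + 5.4310) / (5.8081 + 22.0307 + 4.9885) = 118.8889 / 32.8273 = 3.62165

3.62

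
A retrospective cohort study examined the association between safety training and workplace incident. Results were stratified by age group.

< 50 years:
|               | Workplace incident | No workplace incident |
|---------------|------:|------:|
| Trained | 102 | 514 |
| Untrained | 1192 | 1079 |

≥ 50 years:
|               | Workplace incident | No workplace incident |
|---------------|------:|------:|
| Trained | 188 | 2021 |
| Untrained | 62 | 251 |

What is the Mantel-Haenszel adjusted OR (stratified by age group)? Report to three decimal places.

0.217

OR_MH = Σ(aᵢdᵢ/nᵢ) / Σ(bᵢcᵢ/nᵢ), where nᵢ is the stratum total.
Stratum 1 (< 50 years): n = 2887; a·d/n = 102·1079/2887 = 38.1219; b·c/n = 514·1192/2887 = 212.2231
Stratum 2 (≥ 50 years): n = 2522; a·d/n = 188·251/2522 = 18.7105; b·c/n = 2021·62/2522 = 49.6836
OR_MH = (38.1219 + 18.7105) / (212.2231 + 49.6836) = 56.8325 / 261.9067 = 0.21700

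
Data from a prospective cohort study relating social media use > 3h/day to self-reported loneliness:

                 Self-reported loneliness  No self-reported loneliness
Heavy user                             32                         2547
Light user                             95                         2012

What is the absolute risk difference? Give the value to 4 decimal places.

Cells: a = 32, b = 2547, c = 95, d = 2012.
Risk in exposed = 32/2579 = 0.012408; risk in unexposed = 95/2107 = 0.045088.
Risk difference = 0.012408 − 0.045088 = -0.032680

-0.0327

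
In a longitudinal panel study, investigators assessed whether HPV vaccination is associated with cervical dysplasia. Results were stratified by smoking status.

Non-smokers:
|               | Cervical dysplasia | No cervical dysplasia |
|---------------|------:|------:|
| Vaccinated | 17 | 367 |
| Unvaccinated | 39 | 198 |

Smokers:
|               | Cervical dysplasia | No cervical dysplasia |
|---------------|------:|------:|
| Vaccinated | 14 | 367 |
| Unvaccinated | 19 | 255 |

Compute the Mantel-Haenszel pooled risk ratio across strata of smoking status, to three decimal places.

RR_MH = Σ(aᵢ·n₀ᵢ/nᵢ) / Σ(cᵢ·n₁ᵢ/nᵢ), with n₁ᵢ = aᵢ+bᵢ (exposed), n₀ᵢ = cᵢ+dᵢ (unexposed), nᵢ = n₁ᵢ+n₀ᵢ.
Stratum 1 (Non-smokers): n₁ = 384, n₀ = 237, n = 621; a·n₀/n = 17·237/621 = 6.4879; c·n₁/n = 39·384/621 = 24.1159
Stratum 2 (Smokers): n₁ = 381, n₀ = 274, n = 655; a·n₀/n = 14·274/655 = 5.8565; c·n₁/n = 19·381/655 = 11.0519
RR_MH = (6.4879 + 5.8565) / (24.1159 + 11.0519) = 12.3444 / 35.1679 = 0.35101

0.351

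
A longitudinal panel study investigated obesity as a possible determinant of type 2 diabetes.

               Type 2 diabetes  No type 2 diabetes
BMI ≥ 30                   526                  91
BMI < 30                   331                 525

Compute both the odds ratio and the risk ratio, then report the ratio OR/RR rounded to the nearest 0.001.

4.158

Cells: a = 526, b = 91, c = 331, d = 525.
OR = (526·525)/(91·331) = 276150/30121 = 9.16802
Risk in exposed = 526/617 = 0.85251; risk in unexposed = 331/856 = 0.38668; RR = 2.20468
OR/RR = 9.16802 / 2.20468 = 4.15843
The outcome is not rare, so the OR lies further from 1 than the RR.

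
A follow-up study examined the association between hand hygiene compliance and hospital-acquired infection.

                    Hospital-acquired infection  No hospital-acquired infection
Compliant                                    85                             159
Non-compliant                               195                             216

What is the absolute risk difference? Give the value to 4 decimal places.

Cells: a = 85, b = 159, c = 195, d = 216.
Risk in exposed = 85/244 = 0.348361; risk in unexposed = 195/411 = 0.474453.
Risk difference = 0.348361 − 0.474453 = -0.126092

-0.1261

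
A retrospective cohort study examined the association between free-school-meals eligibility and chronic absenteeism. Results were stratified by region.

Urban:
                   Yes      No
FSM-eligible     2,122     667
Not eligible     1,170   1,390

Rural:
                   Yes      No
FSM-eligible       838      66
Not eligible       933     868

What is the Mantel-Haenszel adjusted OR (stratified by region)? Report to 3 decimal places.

OR_MH = Σ(aᵢdᵢ/nᵢ) / Σ(bᵢcᵢ/nᵢ), where nᵢ is the stratum total.
Stratum 1 (Urban): n = 5349; a·d/n = 2122·1390/5349 = 551.4264; b·c/n = 667·1170/5349 = 145.8946
Stratum 2 (Rural): n = 2705; a·d/n = 838·868/2705 = 268.9035; b·c/n = 66·933/2705 = 22.7645
OR_MH = (551.4264 + 268.9035) / (145.8946 + 22.7645) = 820.3299 / 168.6591 = 4.86384

4.864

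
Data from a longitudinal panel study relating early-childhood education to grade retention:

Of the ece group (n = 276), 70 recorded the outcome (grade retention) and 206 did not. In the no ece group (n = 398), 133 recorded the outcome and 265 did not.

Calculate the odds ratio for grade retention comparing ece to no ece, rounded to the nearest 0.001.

From the description: a = 70, b = 206, c = 133, d = 265.
OR = (a·d)/(b·c) = (70 × 265) / (206 × 133) = 18550 / 27398 = 0.67706
Exposure is associated with lower odds of grade retention (OR = 0.68 < 1).

0.677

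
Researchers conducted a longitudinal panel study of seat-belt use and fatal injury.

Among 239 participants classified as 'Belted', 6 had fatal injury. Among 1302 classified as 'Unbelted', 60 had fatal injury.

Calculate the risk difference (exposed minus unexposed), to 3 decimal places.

From the description: a = 6, b = 233, c = 60, d = 1242.
Risk in exposed = 6/239 = 0.025105; risk in unexposed = 60/1302 = 0.046083.
Risk difference = 0.025105 − 0.046083 = -0.020978

-0.021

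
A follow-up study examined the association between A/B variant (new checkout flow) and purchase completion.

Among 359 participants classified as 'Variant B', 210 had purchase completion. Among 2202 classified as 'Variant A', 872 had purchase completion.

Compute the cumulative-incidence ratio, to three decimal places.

From the description: a = 210, b = 149, c = 872, d = 1330.
Risk in exposed = 210/359 = 0.58496; risk in unexposed = 872/2202 = 0.39600.
RR = 0.58496 / 0.39600 = 1.47715
The risk among the exposed is 1.48 times that among the unexposed.

1.477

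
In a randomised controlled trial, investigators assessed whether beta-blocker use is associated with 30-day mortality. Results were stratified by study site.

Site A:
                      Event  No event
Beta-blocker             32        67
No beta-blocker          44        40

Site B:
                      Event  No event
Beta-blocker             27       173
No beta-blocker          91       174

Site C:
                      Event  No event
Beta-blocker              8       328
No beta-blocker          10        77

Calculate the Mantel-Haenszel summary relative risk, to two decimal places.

0.45

RR_MH = Σ(aᵢ·n₀ᵢ/nᵢ) / Σ(cᵢ·n₁ᵢ/nᵢ), with n₁ᵢ = aᵢ+bᵢ (exposed), n₀ᵢ = cᵢ+dᵢ (unexposed), nᵢ = n₁ᵢ+n₀ᵢ.
Stratum 1 (Site A): n₁ = 99, n₀ = 84, n = 183; a·n₀/n = 32·84/183 = 14.6885; c·n₁/n = 44·99/183 = 23.8033
Stratum 2 (Site B): n₁ = 200, n₀ = 265, n = 465; a·n₀/n = 27·265/465 = 15.3871; c·n₁/n = 91·200/465 = 39.1398
Stratum 3 (Site C): n₁ = 336, n₀ = 87, n = 423; a·n₀/n = 8·87/423 = 1.6454; c·n₁/n = 10·336/423 = 7.9433
RR_MH = (14.6885 + 15.3871 + 1.6454) / (23.8033 + 39.1398 + 7.9433) = 31.7210 / 70.8863 = 0.44749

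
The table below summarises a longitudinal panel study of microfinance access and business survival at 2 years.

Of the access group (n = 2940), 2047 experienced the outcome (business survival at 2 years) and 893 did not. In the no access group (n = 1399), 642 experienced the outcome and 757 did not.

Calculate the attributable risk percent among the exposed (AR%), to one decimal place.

34.1

From the description: a = 2047, b = 893, c = 642, d = 757.
Risk in exposed = 2047/2940 = 0.69626; risk in unexposed = 642/1399 = 0.45890.
RR = 0.69626/0.45890 = 1.51724
AR% = (RR − 1)/RR × 100 = (1.51724 − 1)/1.51724 × 100 = 34.0907%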